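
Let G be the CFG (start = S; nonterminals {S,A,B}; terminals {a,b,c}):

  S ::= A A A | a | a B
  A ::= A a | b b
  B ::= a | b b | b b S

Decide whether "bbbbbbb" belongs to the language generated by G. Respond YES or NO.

CNF form of G:
  S -> A X3 | T0 B | a
  A -> A T0 | T1 T1
  B -> T1 T1 | T1 X2 | a
  T0 -> a
  T1 -> b
  X2 -> T1 S
  X3 -> A A

CYK fill:
  cell(0,0) b: {T1}  orig:{}
  cell(1,1) b: {T1}  orig:{}
  cell(2,2) b: {T1}  orig:{}
  cell(3,3) b: {T1}  orig:{}
  cell(4,4) b: {T1}  orig:{}
  cell(5,5) b: {T1}  orig:{}
  cell(6,6) b: {T1}  orig:{}
  cell(0,1) bb: {A,B}
  cell(1,2) bb: {A,B}
  cell(2,3) bb: {A,B}
  cell(3,4) bb: {A,B}
  cell(4,5) bb: {A,B}
  cell(5,6) bb: {A,B}
  cell(0,2) bbb: ∅
  cell(1,3) bbb: ∅
  cell(2,4) bbb: ∅
  cell(3,5) bbb: ∅
  cell(4,6) bbb: ∅
  cell(0,3) bbbb: {X3}  orig:{}
  cell(1,4) bbbb: {X3}  orig:{}
  cell(2,5) bbbb: {X3}  orig:{}
  cell(3,6) bbbb: {X3}  orig:{}
  cell(0,4) bbbbb: ∅
  cell(1,5) bbbbb: ∅
  cell(2,6) bbbbb: ∅
  cell(0,5) bbbbbb: {S}
  cell(1,6) bbbbbb: {S}
  cell(0,6) bbbbbbb: {X2}  orig:{}

S ∉ T[0,6] ⇒ NO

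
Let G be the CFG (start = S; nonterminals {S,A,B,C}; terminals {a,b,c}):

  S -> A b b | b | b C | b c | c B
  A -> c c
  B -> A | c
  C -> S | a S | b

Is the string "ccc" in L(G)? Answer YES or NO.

Convert to CNF:
  S -> A X4 | T0 B | T1 C | T1 T0 | b
  A -> T0 T0
  B -> T0 T0 | c
  C -> A X3 | T0 B | T1 C | T1 T0 | T2 S | b
  T0 -> c
  T1 -> b
  T2 -> a
  X3 -> T1 T1
  X4 -> T1 T1

CYK table (by increasing span):
  T[0,0] 'c' = {B,T0}  orig:{B}
  T[1,1] 'c' = {B,T0}  orig:{B}
  T[2,2] 'c' = {B,T0}  orig:{B}
  T[0,1] 'cc' = {A,B,C,S}
  T[1,2] 'cc' = {A,B,C,S}
  T[0,2] 'ccc' = {C,S}

S ∈ T[0,2] ⇒ YES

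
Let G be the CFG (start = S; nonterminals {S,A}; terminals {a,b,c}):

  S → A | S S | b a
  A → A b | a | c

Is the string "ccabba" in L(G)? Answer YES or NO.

CNF form of G:
  S -> A T0 | S S | T0 T1 | a | c
  A -> A T0 | a | c
  T0 -> b
  T1 -> a

CYK table (by increasing span):
  [0..0]={A,S}  "c"
  [1..1]={A,S}  "c"
  [2..2]={A,S,T1}  "a"  orig:{A,S}
  [3..3]={T0}  "b"  orig:{}
  [4..4]={T0}  "b"  orig:{}
  [5..5]={A,S,T1}  "a"  orig:{A,S}
  [0..1]={S}  "cc"
  [1..2]={S}  "ca"
  [2..3]={A,S}  "ab"
  [3..4]=∅  "bb"
  [4..5]={S}  "ba"
  [0..2]={S}  "cca"
  [1..3]={S}  "cab"
  [2..4]={A,S}  "abb"
  [3..5]=∅  "bba"
  [0..3]={S}  "ccab"
  [1..4]={S}  "cabb"
  [2..5]={S}  "abba"
  [0..4]={S}  "ccabb"
  [1..5]={S}  "cabba"
  [0..5]={S}  "ccabba"

S ∈ T[0,5] ⇒ YES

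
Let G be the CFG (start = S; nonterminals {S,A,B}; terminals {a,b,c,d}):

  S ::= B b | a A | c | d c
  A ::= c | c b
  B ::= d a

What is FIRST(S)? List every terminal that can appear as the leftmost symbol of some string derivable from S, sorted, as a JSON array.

FIRST iteration:
round 1:
  A via A→c: +{c}
  B via B→d a: +{d}
  S via S→B b: +{d}
  S via S→a A: +{a}
  S via S→c: +{c}
  S: {a,c,d}  A: {c}  B: {d}
round 2: (no change)
  S: {a,c,d}  A: {c}  B: {d}

FIRST(S) = ["a", "c", "d"]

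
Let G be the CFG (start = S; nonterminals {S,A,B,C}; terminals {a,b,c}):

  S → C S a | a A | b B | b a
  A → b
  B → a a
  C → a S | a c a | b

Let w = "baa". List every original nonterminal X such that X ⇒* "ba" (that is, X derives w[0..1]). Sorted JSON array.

Convert to CNF:
  S -> C X4 | T0 A | T2 B | T2 T0
  A -> b
  B -> T0 T0
  C -> T0 S | T0 X3 | b
  T0 -> a
  T1 -> c
  T2 -> b
  X3 -> T1 T0
  X4 -> S T0

CYK fill — only the sub-triangle for w[0..1]:
  [0..0]={A,C,T2}  "b"  orig:{A,C}
  [1..1]={T0}  "a"  orig:{}
  [0..1]={S}  "ba"

Original NTs in T[0,1] deriving "ba": ["S"]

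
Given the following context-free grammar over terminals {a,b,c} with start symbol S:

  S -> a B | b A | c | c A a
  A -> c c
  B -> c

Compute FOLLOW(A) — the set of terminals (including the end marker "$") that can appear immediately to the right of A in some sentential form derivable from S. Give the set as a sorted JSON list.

Compute FIRST by fixpoint:
[1]
  A via A→c c: +{c}
  B via B→c: +{c}
  S via S→a B: +{a}
  S via S→b A: +{b}
  S via S→c: +{c}
  FIRST(S)={a,b,c}  FIRST(A)={c}  FIRST(B)={c}
[2] (stable)
  FIRST(S)={a,b,c}  FIRST(A)={c}  FIRST(B)={c}

Compute FOLLOW by fixpoint:
initialize: $ ∈ FOLLOW(S)
round 1:
  S→a B: FOLLOW(B) ⊇ FOLLOW(S) ⊇ {$}; new: +{$}
  S→b A: FOLLOW(A) ⊇ FOLLOW(S) ⊇ {$}; new: +{$}
  S→c A a: FOLLOW(A) ⊇ FIRST(a) = {a}; new: +{a}
  FOLLOW[S]={$}  FOLLOW[A]={$,a}  FOLLOW[B]={$}
round 2: (stable)
  FOLLOW[S]={$}  FOLLOW[A]={$,a}  FOLLOW[B]={$}

FOLLOW(A) = ["$", "a"]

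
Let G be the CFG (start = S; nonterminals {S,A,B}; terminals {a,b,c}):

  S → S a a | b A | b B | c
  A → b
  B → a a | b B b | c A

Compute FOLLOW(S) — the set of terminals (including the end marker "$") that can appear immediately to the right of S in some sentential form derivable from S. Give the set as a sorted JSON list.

FIRST iteration:
iter 1:
  A via A→b: +{b}
  B via B→a a: +{a}
  B via B→b B b: +{b}
  B via B→c A: +{c}
  S via S→b A: +{b}
  S via S→c: +{c}
  FIRST(S)={b,c}  FIRST(A)={b}  FIRST(B)={a,b,c}
iter 2: — fixpoint
  FIRST(S)={b,c}  FIRST(A)={b}  FIRST(B)={a,b,c}

FOLLOW iteration:
initialize: $ ∈ FOLLOW(S)
[1]
  B→b B b: FOLLOW(B) ⊇ FIRST(b) = {b}; new: +{b}
  B→c A: FOLLOW(A) ⊇ FOLLOW(B) ⊇ {b}; new: +{b}
  S→S a a: FOLLOW(S) ⊇ FIRST(a) = {a}; new: +{a}
  S→b A: FOLLOW(A) ⊇ FOLLOW(S) ⊇ {$,a}; new: +{$,a}
  S→b B: FOLLOW(B) ⊇ FOLLOW(S) ⊇ {$,a}; new: +{$,a}
  S: {$,a}  A: {$,a,b}  B: {$,a,b}
[2] done
  S: {$,a}  A: {$,a,b}  B: {$,a,b}

FOLLOW(S) = ["$", "a"]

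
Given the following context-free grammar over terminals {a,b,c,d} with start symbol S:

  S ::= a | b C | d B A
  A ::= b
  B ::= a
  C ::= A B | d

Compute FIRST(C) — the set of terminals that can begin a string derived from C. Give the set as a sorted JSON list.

FIRST iteration:
[1]
  A via A→b: +{b}
  B via B→a: +{a}
  C via C→A B: +{b}
  C via C→d: +{d}
  S via S→a: +{a}
  S via S→b C: +{b}
  S via S→d B A: +{d}
  FIRST(S)={a,b,d}  FIRST(A)={b}  FIRST(B)={a}  FIRST(C)={b,d}
[2] (no change)
  FIRST(S)={a,b,d}  FIRST(A)={b}  FIRST(B)={a}  FIRST(C)={b,d}

FIRST(C) = ["b", "d"]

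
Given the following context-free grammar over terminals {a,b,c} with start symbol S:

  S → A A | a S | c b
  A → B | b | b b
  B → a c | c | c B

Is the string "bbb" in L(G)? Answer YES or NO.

CNF form of G:
  S -> A A | T0 S | T1 T2
  A -> T0 T1 | T1 B | T2 T2 | b | c
  B -> T0 T1 | T1 B | c
  T0 -> a
  T1 -> c
  T2 -> b

Fill CYK table bottom-up:
  [0..0]={A,T2}  "b"  orig:{A}
  [1..1]={A,T2}  "b"  orig:{A}
  [2..2]={A,T2}  "b"  orig:{A}
  [0..1]={A,S}  "bb"
  [1..2]={A,S}  "bb"
  [0..2]={S}  "bbb"

S ∈ T[0,2] ⇒ YES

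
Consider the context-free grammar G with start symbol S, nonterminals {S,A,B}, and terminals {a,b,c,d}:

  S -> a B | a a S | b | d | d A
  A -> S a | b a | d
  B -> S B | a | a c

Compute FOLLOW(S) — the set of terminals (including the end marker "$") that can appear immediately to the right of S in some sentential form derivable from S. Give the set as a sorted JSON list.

FIRST iteration:
[1]
  A via A→b a: +{b}
  A via A→d: +{d}
  B via B→a: +{a}
  S via S→a B: +{a}
  S via S→b: +{b}
  S via S→d: +{d}
  FIRST(S)={a,b,d}  FIRST(A)={b,d}  FIRST(B)={a}
[2]
  A via A→S a: +{a}
  B via B→S B: +{b,d}
  FIRST(S)={a,b,d}  FIRST(A)={a,b,d}  FIRST(B)={a,b,d}
[3] — fixpoint
  FIRST(S)={a,b,d}  FIRST(A)={a,b,d}  FIRST(B)={a,b,d}

FOLLOW sets:
seed FOLLOW(S) with $
[1]
  A→S a: FOLLOW(S) ⊇ FIRST(a) = {a}; new: +{a}
  B→S B: FOLLOW(S) ⊇ FIRST(B) = {a,b,d}; new: +{b,d}
  S→a B: FOLLOW(B) ⊇ FOLLOW(S) ⊇ {$,a,b,d}; new: +{$,a,b,d}
  S→d A: FOLLOW(A) ⊇ FOLLOW(S) ⊇ {$,a,b,d}; new: +{$,a,b,d}
  S: {$,a,b,d}  A: {$,a,b,d}  B: {$,a,b,d}
[2] (stable)
  S: {$,a,b,d}  A: {$,a,b,d}  B: {$,a,b,d}

FOLLOW(S) = ["$", "a", "b", "d"]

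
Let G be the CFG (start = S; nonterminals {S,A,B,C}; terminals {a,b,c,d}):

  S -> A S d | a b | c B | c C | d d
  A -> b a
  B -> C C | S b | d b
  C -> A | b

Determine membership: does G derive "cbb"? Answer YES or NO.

Convert to CNF:
  S -> A X4 | T1 T0 | T2 T2 | T3 B | T3 C
  A -> T0 T1
  B -> C C | S T0 | T2 T0
  C -> T0 T1 | b
  T0 -> b
  T1 -> a
  T2 -> d
  T3 -> c
  X4 -> S T2

Fill CYK table bottom-up:
  cell(0,0) c: {T3}  orig:{}
  cell(1,1) b: {C,T0}  orig:{C}
  cell(2,2) b: {C,T0}  orig:{C}
  cell(0,1) cb: {S}
  cell(1,2) bb: {B}
  cell(0,2) cbb: {B,S}

S ∈ T[0,2] ⇒ YES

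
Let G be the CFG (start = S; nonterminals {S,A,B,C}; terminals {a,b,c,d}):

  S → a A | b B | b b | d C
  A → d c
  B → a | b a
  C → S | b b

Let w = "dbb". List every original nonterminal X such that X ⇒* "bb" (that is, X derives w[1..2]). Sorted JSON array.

Convert to CNF:
  S -> T0 C | T2 B | T2 T2 | T3 A
  A -> T0 T1
  B -> T2 T3 | a
  C -> T0 C | T2 B | T2 T2 | T3 A
  T0 -> d
  T1 -> c
  T2 -> b
  T3 -> a

CYK table (by increasing span) (cells [i..j] with 1 ≤ i ≤ j ≤ 2 only):
  T[1,1] 'b' = {T2}  orig:{}
  T[2,2] 'b' = {T2}  orig:{}
  T[1,2] 'bb' = {C,S}

Original NTs in T[1,2] deriving "bb": ["C", "S"]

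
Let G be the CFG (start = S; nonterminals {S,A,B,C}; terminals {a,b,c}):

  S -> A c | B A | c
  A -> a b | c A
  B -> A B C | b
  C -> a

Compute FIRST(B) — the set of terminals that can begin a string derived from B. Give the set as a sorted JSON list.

FIRST sets, iterate to fixpoint:
iter 1:
  A via A→a b: +{a}
  A via A→c A: +{c}
  B via B→A B C: +{a,c}
  B via B→b: +{b}
  C via C→a: +{a}
  S via S→A c: +{a,c}
  S via S→B A: +{b}
  S: {a,b,c}  A: {a,c}  B: {a,b,c}  C: {a}
iter 2: (stable)
  S: {a,b,c}  A: {a,c}  B: {a,b,c}  C: {a}

FIRST(B) = ["a", "b", "c"]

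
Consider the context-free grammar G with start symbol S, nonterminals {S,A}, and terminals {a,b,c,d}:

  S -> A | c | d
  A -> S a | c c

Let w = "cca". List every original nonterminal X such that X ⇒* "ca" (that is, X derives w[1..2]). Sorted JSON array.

Convert to CNF:
  S -> S T0 | T1 T1 | c | d
  A -> S T0 | T1 T1
  T0 -> a
  T1 -> c

Fill CYK table bottom-up, restricted to cells inside w[1..2]:
  cell(1,1) c: {S,T1}  orig:{S}
  cell(2,2) a: {T0}  orig:{}
  cell(1,2) ca: {A,S}

Original NTs in T[1,2] deriving "ca": ["A", "S"]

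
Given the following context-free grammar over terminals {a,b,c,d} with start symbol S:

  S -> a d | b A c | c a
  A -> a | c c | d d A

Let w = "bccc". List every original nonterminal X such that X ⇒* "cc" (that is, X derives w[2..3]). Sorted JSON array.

Convert to CNF:
  S -> T0 T2 | T2 T1 | T3 X5
  A -> T0 T0 | T1 X4 | a
  T0 -> c
  T1 -> d
  T2 -> a
  T3 -> b
  X4 -> T1 A
  X5 -> A T0

Fill CYK table bottom-up (cells [i..j] with 2 ≤ i ≤ j ≤ 3 only):
  cell(2,2) c: {T0}  orig:{}
  cell(3,3) c: {T0}  orig:{}
  cell(2,3) cc: {A}

Original NTs in T[2,3] deriving "cc": ["A"]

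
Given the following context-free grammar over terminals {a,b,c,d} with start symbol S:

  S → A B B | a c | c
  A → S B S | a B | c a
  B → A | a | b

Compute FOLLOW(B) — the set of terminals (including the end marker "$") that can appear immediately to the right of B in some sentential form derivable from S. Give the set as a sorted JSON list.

FIRST sets, iterate to fixpoint:
iter 1:
  A via A→a B: +{a}
  A via A→c a: +{c}
  B via B→A: +{a,c}
  B via B→b: +{b}
  S via S→A B B: +{a,c}
  S: {a,c}  A: {a,c}  B: {a,b,c}
iter 2: (stable)
  S: {a,c}  A: {a,c}  B: {a,b,c}

FOLLOW iteration:
FOLLOW(S) := {$}
round 1:
  A→S B S: FOLLOW(S) ⊇ FIRST(B) = {a,b,c}; new: +{a,b,c}
  A→S B S: FOLLOW(B) ⊇ FIRST(S) = {a,c}; new: +{a,c}
  B→A: FOLLOW(A) ⊇ FOLLOW(B) ⊇ {a,c}; new: +{a,c}
  S→A B B: FOLLOW(A) ⊇ FIRST(B) = {a,b,c}; new: +{b}
  S→A B B: FOLLOW(B) ⊇ FIRST(B) = {a,b,c}; new: +{b}
  S→A B B: FOLLOW(B) ⊇ FOLLOW(S) ⊇ {$,a,b,c}; new: +{$}
  FOLLOW[S]={$,a,b,c}  FOLLOW[A]={a,b,c}  FOLLOW[B]={$,a,b,c}
round 2:
  B→A: FOLLOW(A) ⊇ FOLLOW(B) ⊇ {$,a,b,c}; new: +{$}
  FOLLOW[S]={$,a,b,c}  FOLLOW[A]={$,a,b,c}  FOLLOW[B]={$,a,b,c}
round 3: — fixpoint
  FOLLOW[S]={$,a,b,c}  FOLLOW[A]={$,a,b,c}  FOLLOW[B]={$,a,b,c}

FOLLOW(B) = ["$", "a", "b", "c"]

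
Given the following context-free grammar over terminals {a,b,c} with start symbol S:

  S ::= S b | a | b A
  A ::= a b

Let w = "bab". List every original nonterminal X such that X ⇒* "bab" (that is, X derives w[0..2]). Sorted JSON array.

CNF form of G:
  S -> S T1 | T1 A | a
  A -> T0 T1
  T0 -> a
  T1 -> b

CYK table (by increasing span) — only the sub-triangle for w[0..2]:
  T[0,0] 'b' = {T1}  orig:{}
  T[1,1] 'a' = {S,T0}  orig:{S}
  T[2,2] 'b' = {T1}  orig:{}
  T[0,1] 'ba' = ∅
  T[1,2] 'ab' = {A,S}
  T[0,2] 'bab' = {S}

Original NTs in T[0,2] deriving "bab": ["S"]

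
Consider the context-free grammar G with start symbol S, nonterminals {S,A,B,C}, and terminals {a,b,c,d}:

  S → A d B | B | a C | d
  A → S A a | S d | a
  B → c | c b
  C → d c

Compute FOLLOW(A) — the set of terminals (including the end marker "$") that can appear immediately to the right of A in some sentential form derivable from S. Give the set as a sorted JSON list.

FIRST iteration:
pass 1:
  A via A→a: +{a}
  B via B→c: +{c}
  C via C→d c: +{d}
  S via S→A d B: +{a}
  S via S→B: +{c}
  S via S→d: +{d}
  FIRST(S)={a,c,d}  FIRST(A)={a}  FIRST(B)={c}  FIRST(C)={d}
pass 2:
  A via A→S A a: +{c,d}
  FIRST(S)={a,c,d}  FIRST(A)={a,c,d}  FIRST(B)={c}  FIRST(C)={d}
pass 3: done
  FIRST(S)={a,c,d}  FIRST(A)={a,c,d}  FIRST(B)={c}  FIRST(C)={d}

FOLLOW iteration:
initialize: $ ∈ FOLLOW(S)
[1]
  A→S A a: FOLLOW(S) ⊇ FIRST(A) = {a,c,d}; new: +{a,c,d}
  A→S A a: FOLLOW(A) ⊇ FIRST(a) = {a}; new: +{a}
  S→A d B: FOLLOW(A) ⊇ FIRST(d) = {d}; new: +{d}
  S→A d B: FOLLOW(B) ⊇ FOLLOW(S) ⊇ {$,a,c,d}; new: +{$,a,c,d}
  S→a C: FOLLOW(C) ⊇ FOLLOW(S) ⊇ {$,a,c,d}; new: +{$,a,c,d}
  S: {$,a,c,d}  A: {a,d}  B: {$,a,c,d}  C: {$,a,c,d}
[2] — fixpoint
  S: {$,a,c,d}  A: {a,d}  B: {$,a,c,d}  C: {$,a,c,d}

FOLLOW(A) = ["a", "d"]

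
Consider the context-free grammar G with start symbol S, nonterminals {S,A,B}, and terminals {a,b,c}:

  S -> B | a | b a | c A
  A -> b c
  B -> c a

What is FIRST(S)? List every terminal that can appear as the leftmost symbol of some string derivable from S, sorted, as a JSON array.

FIRST iteration:
pass 1:
  A via A→b c: +{b}
  B via B→c a: +{c}
  S via S→B: +{c}
  S via S→a: +{a}
  S via S→b a: +{b}
  FIRST(S)={a,b,c}  FIRST(A)={b}  FIRST(B)={c}
pass 2: done
  FIRST(S)={a,b,c}  FIRST(A)={b}  FIRST(B)={c}

FIRST(S) = ["a", "b", "c"]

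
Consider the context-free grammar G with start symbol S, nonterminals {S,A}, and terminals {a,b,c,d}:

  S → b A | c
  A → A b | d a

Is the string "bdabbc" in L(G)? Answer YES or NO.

CNF form of G:
  S -> T0 A | c
  A -> A T0 | T1 T2
  T0 -> b
  T1 -> d
  T2 -> a

CYK table (by increasing span):
  cell(0,0) b: {T0}  orig:{}
  cell(1,1) d: {T1}  orig:{}
  cell(2,2) a: {T2}  orig:{}
  cell(3,3) b: {T0}  orig:{}
  cell(4,4) b: {T0}  orig:{}
  cell(5,5) c: {S}
  cell(0,1) bd: ∅
  cell(1,2) da: {A}
  cell(2,3) ab: ∅
  cell(3,4) bb: ∅
  cell(4,5) bc: ∅
  cell(0,2) bda: {S}
  cell(1,3) dab: {A}
  cell(2,4) abb: ∅
  cell(3,5) bbc: ∅
  cell(0,3) bdab: {S}
  cell(1,4) dabb: {A}
  cell(2,5) abbc: ∅
  cell(0,4) bdabb: {S}
  cell(1,5) dabbc: ∅
  cell(0,5) bdabbc: ∅

S ∉ T[0,5] ⇒ NO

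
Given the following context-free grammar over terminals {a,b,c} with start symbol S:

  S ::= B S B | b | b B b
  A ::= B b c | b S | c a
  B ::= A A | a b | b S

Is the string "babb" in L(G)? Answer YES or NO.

Convert to CNF:
  S -> B X4 | T0 X5 | b
  A -> B X3 | T0 S | T1 T2
  B -> A A | T0 S | T2 T0
  T0 -> b
  T1 -> c
  T2 -> a
  X3 -> T0 T1
  X4 -> S B
  X5 -> B T0

CYK fill:
  [0..0]={S,T0}  "b"  orig:{S}
  [1..1]={T2}  "a"  orig:{}
  [2..2]={S,T0}  "b"  orig:{S}
  [3..3]={S,T0}  "b"  orig:{S}
  [0..1]=∅  "ba"
  [1..2]={B}  "ab"
  [2..3]={A,B}  "bb"
  [0..2]={X4}  "bab"  orig:{}
  [1..3]={X5}  "abb"  orig:{}
  [0..3]={S}  "babb"

S ∈ T[0,3] ⇒ YES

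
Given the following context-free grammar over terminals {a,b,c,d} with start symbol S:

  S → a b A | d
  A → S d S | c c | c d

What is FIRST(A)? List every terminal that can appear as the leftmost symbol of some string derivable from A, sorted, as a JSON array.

Compute FIRST by fixpoint:
[1]
  A via A→c c: +{c}
  S via S→a b A: +{a}
  S via S→d: +{d}
  S: {a,d}  A: {c}
[2]
  A via A→S d S: +{a,d}
  S: {a,d}  A: {a,c,d}
[3] — fixpoint
  S: {a,d}  A: {a,c,d}

FIRST(A) = ["a", "c", "d"]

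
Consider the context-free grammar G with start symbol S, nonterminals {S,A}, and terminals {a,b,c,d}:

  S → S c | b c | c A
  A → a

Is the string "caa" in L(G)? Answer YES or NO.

Convert to CNF:
  S -> S T0 | T0 A | T1 T0
  A -> a
  T0 -> c
  T1 -> b

CYK table (by increasing span):
  cell(0,0) c: {T0}  orig:{}
  cell(1,1) a: {A}
  cell(2,2) a: {A}
  cell(0,1) ca: {S}
  cell(1,2) aa: ∅
  cell(0,2) caa: ∅

S ∉ T[0,2] ⇒ NO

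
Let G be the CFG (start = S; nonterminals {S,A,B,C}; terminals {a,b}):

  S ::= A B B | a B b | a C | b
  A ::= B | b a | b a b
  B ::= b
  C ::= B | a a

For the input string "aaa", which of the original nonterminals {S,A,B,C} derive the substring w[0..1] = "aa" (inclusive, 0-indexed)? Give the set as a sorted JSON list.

Convert to CNF:
  S -> A X3 | T1 C | T1 X4 | b
  A -> T0 T1 | T0 X2 | b
  B -> b
  C -> T1 T1 | b
  T0 -> b
  T1 -> a
  X2 -> T1 T0
  X3 -> B B
  X4 -> B T0

CYK fill, restricted to cells inside w[0..1]:
  [0..0]={T1}  "a"  orig:{}
  [1..1]={T1}  "a"  orig:{}
  [0..1]={C}  "aa"

Original NTs in T[0,1] deriving "aa": ["C"]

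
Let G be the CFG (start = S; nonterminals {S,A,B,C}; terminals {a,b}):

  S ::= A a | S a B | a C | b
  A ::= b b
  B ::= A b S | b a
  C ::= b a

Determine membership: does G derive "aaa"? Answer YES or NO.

CNF form of G:
  S -> A T1 | S X3 | T1 C | b
  A -> T0 T0
  B -> A X2 | T0 T1
  C -> T0 T1
  T0 -> b
  T1 -> a
  X2 -> T0 S
  X3 -> T1 B

CYK fill:
  [0..0]={T1}  "a"  orig:{}
  [1..1]={T1}  "a"  orig:{}
  [2..2]={T1}  "a"  orig:{}
  [0..1]=∅  "aa"
  [1..2]=∅  "aa"
  [0..2]=∅  "aaa"

S ∉ T[0,2] ⇒ NO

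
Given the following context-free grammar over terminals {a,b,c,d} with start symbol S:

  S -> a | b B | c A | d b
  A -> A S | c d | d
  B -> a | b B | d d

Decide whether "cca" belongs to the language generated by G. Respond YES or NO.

Convert to CNF:
  S -> T0 A | T1 T2 | T2 B | a
  A -> A S | T0 T1 | d
  B -> T1 T1 | T2 B | a
  T0 -> c
  T1 -> d
  T2 -> b

Fill CYK table bottom-up:
  [0..0]={T0}  "c"  orig:{}
  [1..1]={T0}  "c"  orig:{}
  [2..2]={B,S}  "a"
  [0..1]=∅  "cc"
  [1..2]=∅  "ca"
  [0..2]=∅  "cca"

S ∉ T[0,2] ⇒ NO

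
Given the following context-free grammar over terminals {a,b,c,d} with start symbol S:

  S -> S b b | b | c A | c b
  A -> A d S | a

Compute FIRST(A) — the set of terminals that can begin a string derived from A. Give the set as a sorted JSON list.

FIRST iteration:
round 1:
  A via A→a: +{a}
  S via S→b: +{b}
  S via S→c A: +{c}
  FIRST(S)={b,c}  FIRST(A)={a}
round 2: done
  FIRST(S)={b,c}  FIRST(A)={a}

FIRST(A) = ["a"]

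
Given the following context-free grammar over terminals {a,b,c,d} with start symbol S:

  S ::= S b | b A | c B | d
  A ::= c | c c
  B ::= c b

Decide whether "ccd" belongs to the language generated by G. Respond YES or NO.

Convert to CNF:
  S -> S T1 | T0 B | T1 A | d
  A -> T0 T0 | c
  B -> T0 T1
  T0 -> c
  T1 -> b

CYK table (by increasing span):
  cell(0,0) c: {A,T0}  orig:{A}
  cell(1,1) c: {A,T0}  orig:{A}
  cell(2,2) d: {S}
  cell(0,1) cc: {A}
  cell(1,2) cd: ∅
  cell(0,2) ccd: ∅

S ∉ T[0,2] ⇒ NO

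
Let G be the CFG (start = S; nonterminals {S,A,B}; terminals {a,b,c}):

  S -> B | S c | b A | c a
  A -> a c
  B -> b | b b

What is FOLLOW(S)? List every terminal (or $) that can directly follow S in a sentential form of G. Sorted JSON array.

FIRST iteration:
iter 1:
  A via A→a c: +{a}
  B via B→b: +{b}
  S via S→B: +{b}
  S via S→c a: +{c}
  FIRST[S]={b,c}  FIRST[A]={a}  FIRST[B]={b}
iter 2: — fixpoint
  FIRST[S]={b,c}  FIRST[A]={a}  FIRST[B]={b}

Compute FOLLOW by fixpoint:
initialize: $ ∈ FOLLOW(S)
[1]
  S→B: FOLLOW(B) ⊇ FOLLOW(S) ⊇ {$}; new: +{$}
  S→S c: FOLLOW(S) ⊇ FIRST(c) = {c}; new: +{c}
  S→b A: FOLLOW(A) ⊇ FOLLOW(S) ⊇ {$,c}; new: +{$,c}
  FOLLOW(S)={$,c}  FOLLOW(A)={$,c}  FOLLOW(B)={$}
[2]
  S→B: FOLLOW(B) ⊇ FOLLOW(S) ⊇ {$,c}; new: +{c}
  FOLLOW(S)={$,c}  FOLLOW(A)={$,c}  FOLLOW(B)={$,c}
[3] (no change)
  FOLLOW(S)={$,c}  FOLLOW(A)={$,c}  FOLLOW(B)={$,c}

FOLLOW(S) = ["$", "c"]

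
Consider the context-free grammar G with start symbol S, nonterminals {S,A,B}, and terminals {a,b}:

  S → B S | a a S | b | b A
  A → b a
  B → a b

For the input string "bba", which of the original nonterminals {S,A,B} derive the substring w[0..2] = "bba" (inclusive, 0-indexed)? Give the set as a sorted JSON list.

CNF form of G:
  S -> B S | T0 A | T1 X2 | b
  A -> T0 T1
  B -> T1 T0
  T0 -> b
  T1 -> a
  X2 -> T1 S

Fill CYK table bottom-up (cells [i..j] with 0 ≤ i ≤ j ≤ 2 only):
  [0..0]={S,T0}  "b"  orig:{S}
  [1..1]={S,T0}  "b"  orig:{S}
  [2..2]={T1}  "a"  orig:{}
  [0..1]=∅  "bb"
  [1..2]={A}  "ba"
  [0..2]={S}  "bba"

Original NTs in T[0,2] deriving "bba": ["S"]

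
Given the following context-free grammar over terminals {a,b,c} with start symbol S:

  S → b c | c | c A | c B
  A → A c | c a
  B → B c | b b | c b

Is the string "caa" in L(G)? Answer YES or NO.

Convert to CNF:
  S -> T0 A | T0 B | T2 T0 | c
  A -> A T0 | T0 T1
  B -> B T0 | T0 T2 | T2 T2
  T0 -> c
  T1 -> a
  T2 -> b

CYK table (by increasing span):
  T[0,0] 'c' = {S,T0}  orig:{S}
  T[1,1] 'a' = {T1}  orig:{}
  T[2,2] 'a' = {T1}  orig:{}
  T[0,1] 'ca' = {A}
  T[1,2] 'aa' = ∅
  T[0,2] 'caa' = ∅

S ∉ T[0,2] ⇒ NO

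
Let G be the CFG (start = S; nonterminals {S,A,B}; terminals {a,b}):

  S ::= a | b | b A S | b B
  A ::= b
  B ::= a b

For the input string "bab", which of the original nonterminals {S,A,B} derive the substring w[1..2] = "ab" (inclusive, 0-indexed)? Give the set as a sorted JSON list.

Convert to CNF:
  S -> T1 B | T1 X2 | a | b
  A -> b
  B -> T0 T1
  T0 -> a
  T1 -> b
  X2 -> A S

Fill CYK table bottom-up, restricted to cells inside w[1..2]:
  cell(1,1) a: {S,T0}  orig:{S}
  cell(2,2) b: {A,S,T1}  orig:{A,S}
  cell(1,2) ab: {B}

Original NTs in T[1,2] deriving "ab": ["B"]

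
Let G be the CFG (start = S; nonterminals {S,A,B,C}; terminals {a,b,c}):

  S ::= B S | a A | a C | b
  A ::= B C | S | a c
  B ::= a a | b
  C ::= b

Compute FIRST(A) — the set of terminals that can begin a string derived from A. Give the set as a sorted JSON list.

Compute FIRST by fixpoint:
round 1:
  A via A→a c: +{a}
  B via B→a a: +{a}
  B via B→b: +{b}
  C via C→b: +{b}
  S via S→B S: +{a,b}
  FIRST[S]={a,b}  FIRST[A]={a}  FIRST[B]={a,b}  FIRST[C]={b}
round 2:
  A via A→B C: +{b}
  FIRST[S]={a,b}  FIRST[A]={a,b}  FIRST[B]={a,b}  FIRST[C]={b}
round 3: — fixpoint
  FIRST[S]={a,b}  FIRST[A]={a,b}  FIRST[B]={a,b}  FIRST[C]={b}

FIRST(A) = ["a", "b"]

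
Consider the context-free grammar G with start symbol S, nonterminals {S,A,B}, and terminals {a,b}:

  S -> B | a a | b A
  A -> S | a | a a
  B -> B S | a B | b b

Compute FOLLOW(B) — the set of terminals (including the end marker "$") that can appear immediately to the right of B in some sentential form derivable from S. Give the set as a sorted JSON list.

FIRST sets, iterate to fixpoint:
[1]
  A via A→a: +{a}
  B via B→a B: +{a}
  B via B→b b: +{b}
  S via S→B: +{a,b}
  FIRST[S]={a,b}  FIRST[A]={a}  FIRST[B]={a,b}
[2]
  A via A→S: +{b}
  FIRST[S]={a,b}  FIRST[A]={a,b}  FIRST[B]={a,b}
[3] done
  FIRST[S]={a,b}  FIRST[A]={a,b}  FIRST[B]={a,b}

FOLLOW sets:
FOLLOW(S) := {$}
round 1:
  B→B S: FOLLOW(B) ⊇ FIRST(S) = {a,b}; new: +{a,b}
  B→B S: FOLLOW(S) ⊇ FOLLOW(B) ⊇ {a,b}; new: +{a,b}
  S→B: FOLLOW(B) ⊇ FOLLOW(S) ⊇ {$,a,b}; new: +{$}
  S→b A: FOLLOW(A) ⊇ FOLLOW(S) ⊇ {$,a,b}; new: +{$,a,b}
  FOLLOW(S)={$,a,b}  FOLLOW(A)={$,a,b}  FOLLOW(B)={$,a,b}
round 2: done
  FOLLOW(S)={$,a,b}  FOLLOW(A)={$,a,b}  FOLLOW(B)={$,a,b}

FOLLOW(B) = ["$", "a", "b"]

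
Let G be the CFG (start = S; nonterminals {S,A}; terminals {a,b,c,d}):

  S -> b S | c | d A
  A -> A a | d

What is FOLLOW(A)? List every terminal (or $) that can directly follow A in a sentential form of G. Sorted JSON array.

Compute FIRST by fixpoint:
pass 1:
  A via A→d: +{d}
  S via S→b S: +{b}
  S via S→c: +{c}
  S via S→d A: +{d}
  S: {b,c,d}  A: {d}
pass 2: (stable)
  S: {b,c,d}  A: {d}

Compute FOLLOW by fixpoint:
initialize: $ ∈ FOLLOW(S)
round 1:
  A→A a: FOLLOW(A) ⊇ FIRST(a) = {a}; new: +{a}
  S→d A: FOLLOW(A) ⊇ FOLLOW(S) ⊇ {$}; new: +{$}
  FOLLOW[S]={$}  FOLLOW[A]={$,a}
round 2: done
  FOLLOW[S]={$}  FOLLOW[A]={$,a}

FOLLOW(A) = ["$", "a"]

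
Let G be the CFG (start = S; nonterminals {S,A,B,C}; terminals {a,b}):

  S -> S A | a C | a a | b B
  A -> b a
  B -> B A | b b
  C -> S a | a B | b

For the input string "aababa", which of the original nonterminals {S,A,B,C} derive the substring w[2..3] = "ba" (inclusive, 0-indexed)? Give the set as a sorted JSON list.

Convert to CNF:
  S -> S A | T0 B | T1 C | T1 T1
  A -> T0 T1
  B -> B A | T0 T0
  C -> S T1 | T1 B | b
  T0 -> b
  T1 -> a

CYK table (by increasing span) — only the sub-triangle for w[2..3]:
  T[2,2] 'b' = {C,T0}  orig:{C}
  T[3,3] 'a' = {T1}  orig:{}
  T[2,3] 'ba' = {A}

Original NTs in T[2,3] deriving "ba": ["A"]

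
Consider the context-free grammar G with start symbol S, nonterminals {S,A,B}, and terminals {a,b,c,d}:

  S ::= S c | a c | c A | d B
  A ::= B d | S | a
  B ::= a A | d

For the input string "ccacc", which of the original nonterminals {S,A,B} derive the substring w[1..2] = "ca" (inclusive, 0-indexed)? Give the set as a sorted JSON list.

Convert to CNF:
  S -> S T1 | T0 B | T1 A | T2 T1
  A -> B T0 | S T1 | T0 B | T1 A | T2 T1 | a
  B -> T2 A | d
  T0 -> d
  T1 -> c
  T2 -> a

CYK table (by increasing span), restricted to cells inside w[1..2]:
  T[1,1] 'c' = {T1}  orig:{}
  T[2,2] 'a' = {A,T2}  orig:{A}
  T[1,2] 'ca' = {A,S}

Original NTs in T[1,2] deriving "ca": ["A", "S"]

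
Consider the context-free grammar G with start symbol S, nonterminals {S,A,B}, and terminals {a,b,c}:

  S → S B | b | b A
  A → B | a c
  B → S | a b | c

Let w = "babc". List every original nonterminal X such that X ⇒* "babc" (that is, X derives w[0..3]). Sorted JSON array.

Convert to CNF:
  S -> S B | T1 A | b
  A -> S B | T0 T1 | T0 T2 | T1 A | b | c
  B -> S B | T0 T1 | T1 A | b | c
  T0 -> a
  T1 -> b
  T2 -> c

CYK fill (cells [i..j] with 0 ≤ i ≤ j ≤ 3 only):
  T[0,0] 'b' = {A,B,S,T1}  orig:{A,B,S}
  T[1,1] 'a' = {T0}  orig:{}
  T[2,2] 'b' = {A,B,S,T1}  orig:{A,B,S}
  T[3,3] 'c' = {A,B,T2}  orig:{A,B}
  T[0,1] 'ba' = ∅
  T[1,2] 'ab' = {A,B}
  T[2,3] 'bc' = {A,B,S}
  T[0,2] 'bab' = {A,B,S}
  T[1,3] 'abc' = ∅
  T[0,3] 'babc' = {A,B,S}

Original NTs in T[0,3] deriving "babc": ["A", "B", "S"]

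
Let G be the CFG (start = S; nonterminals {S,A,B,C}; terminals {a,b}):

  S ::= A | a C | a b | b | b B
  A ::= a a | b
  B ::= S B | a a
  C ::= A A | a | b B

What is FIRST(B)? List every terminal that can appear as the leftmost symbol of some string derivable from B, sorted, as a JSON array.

FIRST iteration:
round 1:
  A via A→a a: +{a}
  A via A→b: +{b}
  B via B→a a: +{a}
  C via C→A A: +{a,b}
  S via S→A: +{a,b}
  FIRST(S)={a,b}  FIRST(A)={a,b}  FIRST(B)={a}  FIRST(C)={a,b}
round 2:
  B via B→S B: +{b}
  FIRST(S)={a,b}  FIRST(A)={a,b}  FIRST(B)={a,b}  FIRST(C)={a,b}
round 3: (stable)
  FIRST(S)={a,b}  FIRST(A)={a,b}  FIRST(B)={a,b}  FIRST(C)={a,b}

FIRST(B) = ["a", "b"]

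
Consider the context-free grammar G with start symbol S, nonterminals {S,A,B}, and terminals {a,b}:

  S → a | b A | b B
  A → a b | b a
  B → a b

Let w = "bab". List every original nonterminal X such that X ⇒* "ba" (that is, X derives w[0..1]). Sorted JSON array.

CNF form of G:
  S -> T1 A | T1 B | a
  A -> T0 T1 | T1 T0
  B -> T0 T1
  T0 -> a
  T1 -> b

CYK table (by increasing span) (cells [i..j] with 0 ≤ i ≤ j ≤ 1 only):
  cell(0,0) b: {T1}  orig:{}
  cell(1,1) a: {S,T0}  orig:{S}
  cell(0,1) ba: {A}

Original NTs in T[0,1] deriving "ba": ["A"]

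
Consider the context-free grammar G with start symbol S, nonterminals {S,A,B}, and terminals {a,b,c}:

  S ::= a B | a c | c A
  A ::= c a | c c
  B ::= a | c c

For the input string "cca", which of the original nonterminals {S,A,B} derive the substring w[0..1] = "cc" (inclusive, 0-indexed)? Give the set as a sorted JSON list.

Convert to CNF:
  S -> T0 A | T1 B | T1 T0
  A -> T0 T0 | T0 T1
  B -> T0 T0 | a
  T0 -> c
  T1 -> a

CYK table (by increasing span) (cells [i..j] with 0 ≤ i ≤ j ≤ 1 only):
  [0..0]={T0}  "c"  orig:{}
  [1..1]={T0}  "c"  orig:{}
  [0..1]={A,B}  "cc"

Original NTs in T[0,1] deriving "cc": ["A", "B"]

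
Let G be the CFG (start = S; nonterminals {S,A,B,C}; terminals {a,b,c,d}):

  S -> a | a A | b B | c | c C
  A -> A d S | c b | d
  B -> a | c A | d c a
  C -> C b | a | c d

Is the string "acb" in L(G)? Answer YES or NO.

CNF form of G:
  S -> T1 C | T2 B | T3 A | a | c
  A -> A X4 | T1 T2 | d
  B -> T0 X5 | T1 A | a
  C -> C T2 | T1 T0 | a
  T0 -> d
  T1 -> c
  T2 -> b
  T3 -> a
  X4 -> T0 S
  X5 -> T1 T3

Fill CYK table bottom-up:
  cell(0,0) a: {B,C,S,T3}  orig:{B,C,S}
  cell(1,1) c: {S,T1}  orig:{S}
  cell(2,2) b: {T2}  orig:{}
  cell(0,1) ac: ∅
  cell(1,2) cb: {A}
  cell(0,2) acb: {S}

S ∈ T[0,2] ⇒ YES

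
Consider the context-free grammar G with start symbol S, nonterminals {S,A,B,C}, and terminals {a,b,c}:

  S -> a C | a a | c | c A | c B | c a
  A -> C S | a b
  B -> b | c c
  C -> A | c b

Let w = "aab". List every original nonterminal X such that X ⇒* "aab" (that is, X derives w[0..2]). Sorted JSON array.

CNF form of G:
  S -> T0 C | T0 T0 | T2 A | T2 B | T2 T0 | c
  A -> C S | T0 T1
  B -> T2 T2 | b
  C -> C S | T0 T1 | T2 T1
  T0 -> a
  T1 -> b
  T2 -> c

Fill CYK table bottom-up, restricted to cells inside w[0..2]:
  cell(0,0) a: {T0}  orig:{}
  cell(1,1) a: {T0}  orig:{}
  cell(2,2) b: {B,T1}  orig:{B}
  cell(0,1) aa: {S}
  cell(1,2) ab: {A,C}
  cell(0,2) aab: {S}

Original NTs in T[0,2] deriving "aab": ["S"]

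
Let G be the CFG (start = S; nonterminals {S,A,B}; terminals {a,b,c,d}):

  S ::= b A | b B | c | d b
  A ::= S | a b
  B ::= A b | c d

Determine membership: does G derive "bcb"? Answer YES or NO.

CNF form of G:
  S -> T1 A | T1 B | T2 T1 | c
  A -> T0 T1 | T1 A | T1 B | T2 T1 | c
  B -> A T1 | T3 T2
  T0 -> a
  T1 -> b
  T2 -> d
  T3 -> c

CYK table (by increasing span):
  T[0,0] 'b' = {T1}  orig:{}
  T[1,1] 'c' = {A,S,T3}  orig:{A,S}
  T[2,2] 'b' = {T1}  orig:{}
  T[0,1] 'bc' = {A,S}
  T[1,2] 'cb' = {B}
  T[0,2] 'bcb' = {A,B,S}

S ∈ T[0,2] ⇒ YES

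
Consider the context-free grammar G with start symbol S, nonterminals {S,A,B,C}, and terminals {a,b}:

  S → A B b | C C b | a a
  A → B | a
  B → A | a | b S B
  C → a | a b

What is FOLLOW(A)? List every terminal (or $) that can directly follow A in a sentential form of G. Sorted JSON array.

FIRST sets, iterate to fixpoint:
round 1:
  A via A→a: +{a}
  B via B→A: +{a}
  B via B→b S B: +{b}
  C via C→a: +{a}
  S via S→A B b: +{a}
  FIRST(S)={a}  FIRST(A)={a}  FIRST(B)={a,b}  FIRST(C)={a}
round 2:
  A via A→B: +{b}
  S via S→A B b: +{b}
  FIRST(S)={a,b}  FIRST(A)={a,b}  FIRST(B)={a,b}  FIRST(C)={a}
round 3: (stable)
  FIRST(S)={a,b}  FIRST(A)={a,b}  FIRST(B)={a,b}  FIRST(C)={a}

Compute FOLLOW by fixpoint:
FOLLOW(S) := {$}
pass 1:
  B→b S B: FOLLOW(S) ⊇ FIRST(B) = {a,b}; new: +{a,b}
  S→A B b: FOLLOW(A) ⊇ FIRST(B) = {a,b}; new: +{a,b}
  S→A B b: FOLLOW(B) ⊇ FIRST(b) = {b}; new: +{b}
  S→C C b: FOLLOW(C) ⊇ FIRST(C) = {a}; new: +{a}
  S→C C b: FOLLOW(C) ⊇ FIRST(b) = {b}; new: +{b}
  FOLLOW(S)={$,a,b}  FOLLOW(A)={a,b}  FOLLOW(B)={b}  FOLLOW(C)={a,b}
pass 2:
  A→B: FOLLOW(B) ⊇ FOLLOW(A) ⊇ {a,b}; new: +{a}
  FOLLOW(S)={$,a,b}  FOLLOW(A)={a,b}  FOLLOW(B)={a,b}  FOLLOW(C)={a,b}
pass 3: (stable)
  FOLLOW(S)={$,a,b}  FOLLOW(A)={a,b}  FOLLOW(B)={a,b}  FOLLOW(C)={a,b}

FOLLOW(A) = ["a", "b"]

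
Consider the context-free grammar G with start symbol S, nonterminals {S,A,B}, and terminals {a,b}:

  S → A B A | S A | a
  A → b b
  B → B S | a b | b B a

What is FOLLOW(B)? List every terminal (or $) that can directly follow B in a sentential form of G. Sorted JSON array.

FIRST iteration:
pass 1:
  A via A→b b: +{b}
  B via B→a b: +{a}
  B via B→b B a: +{b}
  S via S→A B A: +{b}
  S via S→a: +{a}
  S: {a,b}  A: {b}  B: {a,b}
pass 2: — fixpoint
  S: {a,b}  A: {b}  B: {a,b}

FOLLOW iteration:
FOLLOW(S) := {$}
pass 1:
  B→B S: FOLLOW(B) ⊇ FIRST(S) = {a,b}; new: +{a,b}
  B→B S: FOLLOW(S) ⊇ FOLLOW(B) ⊇ {a,b}; new: +{a,b}
  S→A B A: FOLLOW(A) ⊇ FIRST(B) = {a,b}; new: +{a,b}
  S→A B A: FOLLOW(A) ⊇ FOLLOW(S) ⊇ {$,a,b}; new: +{$}
  FOLLOW[S]={$,a,b}  FOLLOW[A]={$,a,b}  FOLLOW[B]={a,b}
pass 2: done
  FOLLOW[S]={$,a,b}  FOLLOW[A]={$,a,b}  FOLLOW[B]={a,b}

FOLLOW(B) = ["a", "b"]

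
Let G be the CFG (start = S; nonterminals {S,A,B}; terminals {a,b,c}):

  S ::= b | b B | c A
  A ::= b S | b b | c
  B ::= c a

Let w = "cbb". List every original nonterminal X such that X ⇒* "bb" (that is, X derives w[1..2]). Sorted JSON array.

CNF form of G:
  S -> T0 B | T1 A | b
  A -> T0 S | T0 T0 | c
  B -> T1 T2
  T0 -> b
  T1 -> c
  T2 -> a

Fill CYK table bottom-up — only the sub-triangle for w[1..2]:
  T[1,1] 'b' = {S,T0}  orig:{S}
  T[2,2] 'b' = {S,T0}  orig:{S}
  T[1,2] 'bb' = {A}

Original NTs in T[1,2] deriving "bb": ["A"]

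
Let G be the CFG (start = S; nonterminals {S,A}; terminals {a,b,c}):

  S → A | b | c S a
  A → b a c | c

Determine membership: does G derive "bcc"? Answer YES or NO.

Convert to CNF:
  S -> T0 X4 | T2 X5 | b | c
  A -> T0 X3 | c
  T0 -> b
  T1 -> a
  T2 -> c
  X3 -> T1 T2
  X4 -> T1 T2
  X5 -> S T1

CYK fill:
  T[0,0] 'b' = {S,T0}  orig:{S}
  T[1,1] 'c' = {A,S,T2}  orig:{A,S}
  T[2,2] 'c' = {A,S,T2}  orig:{A,S}
  T[0,1] 'bc' = ∅
  T[1,2] 'cc' = ∅
  T[0,2] 'bcc' = ∅

S ∉ T[0,2] ⇒ NO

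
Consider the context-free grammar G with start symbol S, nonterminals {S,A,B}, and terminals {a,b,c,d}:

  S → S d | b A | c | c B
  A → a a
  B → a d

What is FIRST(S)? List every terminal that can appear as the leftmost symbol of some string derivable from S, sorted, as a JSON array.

FIRST sets, iterate to fixpoint:
[1]
  A via A→a a: +{a}
  B via B→a d: +{a}
  S via S→b A: +{b}
  S via S→c: +{c}
  FIRST[S]={b,c}  FIRST[A]={a}  FIRST[B]={a}
[2] (stable)
  FIRST[S]={b,c}  FIRST[A]={a}  FIRST[B]={a}

FIRST(S) = ["b", "c"]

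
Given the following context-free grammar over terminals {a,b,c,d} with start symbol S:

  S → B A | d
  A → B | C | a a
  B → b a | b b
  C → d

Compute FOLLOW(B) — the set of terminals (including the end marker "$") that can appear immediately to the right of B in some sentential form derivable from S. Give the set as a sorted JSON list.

FIRST iteration:
pass 1:
  A via A→a a: +{a}
  B via B→b a: +{b}
  C via C→d: +{d}
  S via S→B A: +{b}
  S via S→d: +{d}
  S: {b,d}  A: {a}  B: {b}  C: {d}
pass 2:
  A via A→B: +{b}
  A via A→C: +{d}
  S: {b,d}  A: {a,b,d}  B: {b}  C: {d}
pass 3: (stable)
  S: {b,d}  A: {a,b,d}  B: {b}  C: {d}

FOLLOW iteration:
FOLLOW(S) := {$}
[1]
  S→B A: FOLLOW(B) ⊇ FIRST(A) = {a,b,d}; new: +{a,b,d}
  S→B A: FOLLOW(A) ⊇ FOLLOW(S) ⊇ {$}; new: +{$}
  FOLLOW[S]={$}  FOLLOW[A]={$}  FOLLOW[B]={a,b,d}  FOLLOW[C]={}
[2]
  A→B: FOLLOW(B) ⊇ FOLLOW(A) ⊇ {$}; new: +{$}
  A→C: FOLLOW(C) ⊇ FOLLOW(A) ⊇ {$}; new: +{$}
  FOLLOW[S]={$}  FOLLOW[A]={$}  FOLLOW[B]={$,a,b,d}  FOLLOW[C]={$}
[3] done
  FOLLOW[S]={$}  FOLLOW[A]={$}  FOLLOW[B]={$,a,b,d}  FOLLOW[C]={$}

FOLLOW(B) = ["$", "a", "b", "d"]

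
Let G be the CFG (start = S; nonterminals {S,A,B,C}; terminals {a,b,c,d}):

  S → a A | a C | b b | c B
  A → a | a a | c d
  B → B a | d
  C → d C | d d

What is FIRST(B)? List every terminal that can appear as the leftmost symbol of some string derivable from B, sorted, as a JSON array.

FIRST sets, iterate to fixpoint:
[1]
  A via A→a: +{a}
  A via A→c d: +{c}
  B via B→d: +{d}
  C via C→d C: +{d}
  S via S→a A: +{a}
  S via S→b b: +{b}
  S via S→c B: +{c}
  S: {a,b,c}  A: {a,c}  B: {d}  C: {d}
[2] — fixpoint
  S: {a,b,c}  A: {a,c}  B: {d}  C: {d}

FIRST(B) = ["d"]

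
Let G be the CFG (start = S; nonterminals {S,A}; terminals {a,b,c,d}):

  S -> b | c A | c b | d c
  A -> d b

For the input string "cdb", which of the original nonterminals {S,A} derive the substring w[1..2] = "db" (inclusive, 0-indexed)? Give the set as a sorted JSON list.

Convert to CNF:
  S -> T0 T2 | T2 A | T2 T1 | b
  A -> T0 T1
  T0 -> d
  T1 -> b
  T2 -> c

Fill CYK table bottom-up (cells [i..j] with 1 ≤ i ≤ j ≤ 2 only):
  cell(1,1) d: {T0}  orig:{}
  cell(2,2) b: {S,T1}  orig:{S}
  cell(1,2) db: {A}

Original NTs in T[1,2] deriving "db": ["A"]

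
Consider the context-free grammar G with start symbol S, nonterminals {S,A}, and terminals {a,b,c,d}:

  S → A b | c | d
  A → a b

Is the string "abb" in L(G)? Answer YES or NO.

CNF form of G:
  S -> A T1 | c | d
  A -> T0 T1
  T0 -> a
  T1 -> b

Fill CYK table bottom-up:
  T[0,0] 'a' = {T0}  orig:{}
  T[1,1] 'b' = {T1}  orig:{}
  T[2,2] 'b' = {T1}  orig:{}
  T[0,1] 'ab' = {A}
  T[1,2] 'bb' = ∅
  T[0,2] 'abb' = {S}

S ∈ T[0,2] ⇒ YES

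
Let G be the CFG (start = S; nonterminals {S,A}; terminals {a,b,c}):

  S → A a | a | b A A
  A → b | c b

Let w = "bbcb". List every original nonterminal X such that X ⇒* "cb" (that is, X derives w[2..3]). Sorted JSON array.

Convert to CNF:
  S -> A T2 | T1 X3 | a
  A -> T0 T1 | b
  T0 -> c
  T1 -> b
  T2 -> a
  X3 -> A A

CYK fill (cells [i..j] with 2 ≤ i ≤ j ≤ 3 only):
  [2..2]={T0}  "c"  orig:{}
  [3..3]={A,T1}  "b"  orig:{A}
  [2..3]={A}  "cb"

Original NTs in T[2,3] deriving "cb": ["A"]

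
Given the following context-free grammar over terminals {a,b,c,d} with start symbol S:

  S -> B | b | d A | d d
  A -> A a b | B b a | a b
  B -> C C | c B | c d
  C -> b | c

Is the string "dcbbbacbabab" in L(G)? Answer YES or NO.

Convert to CNF:
  S -> C C | T2 B | T2 T3 | T3 A | T3 T3 | b
  A -> A X4 | B X5 | T0 T1
  B -> C C | T2 B | T2 T3
  C -> b | c
  T0 -> a
  T1 -> b
  T2 -> c
  T3 -> d
  X4 -> T0 T1
  X5 -> T1 T0

Fill CYK table bottom-up:
  [0..0]={T3}  "d"  orig:{}
  [1..1]={C,T2}  "c"  orig:{C}
  [2..2]={C,S,T1}  "b"  orig:{C,S}
  [3..3]={C,S,T1}  "b"  orig:{C,S}
  [4..4]={C,S,T1}  "b"  orig:{C,S}
  [5..5]={T0}  "a"  orig:{}
  [6..6]={C,T2}  "c"  orig:{C}
  [7..7]={C,S,T1}  "b"  orig:{C,S}
  [8..8]={T0}  "a"  orig:{}
  [9..9]={C,S,T1}  "b"  orig:{C,S}
  [10..10]={T0}  "a"  orig:{}
  [11..11]={C,S,T1}  "b"  orig:{C,S}
  [0..1]=∅  "dc"
  [1..2]={B,S}  "cb"
  [2..3]={B,S}  "bb"
  [3..4]={B,S}  "bb"
  [4..5]={X5}  "ba"  orig:{}
  [5..6]=∅  "ac"
  [6..7]={B,S}  "cb"
  [7..8]={X5}  "ba"  orig:{}
  [8..9]={A,X4}  "ab"  orig:{A}
  [9..10]={X5}  "ba"  orig:{}
  [10..11]={A,X4}  "ab"  orig:{A}
  [0..2]=∅  "dcb"
  [1..3]={B,S}  "cbb"
  [2..4]=∅  "bbb"
  [3..5]=∅  "bba"
  [4..6]=∅  "bac"
  [5..7]=∅  "acb"
  [6..8]=∅  "cba"
  [7..9]=∅  "bab"
  [8..10]=∅  "aba"
  [9..11]=∅  "bab"
  [0..3]=∅  "dcbb"
  [1..4]=∅  "cbbb"
  [2..5]={A}  "bbba"
  [3..6]=∅  "bbac"
  [4..7]=∅  "bacb"
  [5..8]=∅  "acba"
  [6..9]=∅  "cbab"
  [7..10]=∅  "baba"
  [8..11]={A}  "abab"
  [0..4]=∅  "dcbbb"
  [1..5]={A}  "cbbba"
  [2..6]=∅  "bbbac"
  [3..7]=∅  "bbacb"
  [4..8]=∅  "bacba"
  [5..9]=∅  "acbab"
  [6..10]=∅  "cbaba"
  [7..11]=∅  "babab"
  [0..5]={S}  "dcbbba"
  [1..6]=∅  "cbbbac"
  [2..7]=∅  "bbbacb"
  [3..8]=∅  "bbacba"
  [4..9]=∅  "bacbab"
  [5..10]=∅  "acbaba"
  [6..11]=∅  "cbabab"
  [0..6]=∅  "dcbbbac"
  [1..7]=∅  "cbbbacb"
  [2..8]=∅  "bbbacba"
  [3..9]=∅  "bbacbab"
  [4..10]=∅  "bacbaba"
  [5..11]=∅  "acbabab"
  [0..7]=∅  "dcbbbacb"
  [1..8]=∅  "cbbbacba"
  [2..9]=∅  "bbbacbab"
  [3..10]=∅  "bbacbaba"
  [4..11]=∅  "bacbabab"
  [0..8]=∅  "dcbbbacba"
  [1..9]=∅  "cbbbacbab"
  [2..10]=∅  "bbbacbaba"
  [3..11]=∅  "bbacbabab"
  [0..9]=∅  "dcbbbacbab"
  [1..10]=∅  "cbbbacbaba"
  [2..11]=∅  "bbbacbabab"
  [0..10]=∅  "dcbbbacbaba"
  [1..11]=∅  "cbbbacbabab"
  [0..11]=∅  "dcbbbacbabab"

S ∉ T[0,11] ⇒ NO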